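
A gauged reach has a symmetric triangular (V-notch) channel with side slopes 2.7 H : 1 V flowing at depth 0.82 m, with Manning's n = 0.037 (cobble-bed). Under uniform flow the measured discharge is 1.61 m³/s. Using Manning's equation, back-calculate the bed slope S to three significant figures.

A = z·y² = 2.7×0.82² = 1.815 m²
P = 2y√(1+z²) = 2×0.82×√(1+2.7²) = 4.722 m
R = A/P = 1.815/4.722 = 0.3845 m
S = (Q·n / (1·A·R^(2/3)))² = (1.61×0.037 / (1×1.815×0.5287))² = 0.003851

0.00385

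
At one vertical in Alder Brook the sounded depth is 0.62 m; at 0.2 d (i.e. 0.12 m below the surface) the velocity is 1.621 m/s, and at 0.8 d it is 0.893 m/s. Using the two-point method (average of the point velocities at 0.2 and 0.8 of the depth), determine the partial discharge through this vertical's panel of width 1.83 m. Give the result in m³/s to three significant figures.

1.43 m³/s

v̄ = (1.621 + 0.893) / 2 = 1.257 m/s
q = v̄ × d × w = 1.257 × 0.62 × 1.83 = 1.426 m³/s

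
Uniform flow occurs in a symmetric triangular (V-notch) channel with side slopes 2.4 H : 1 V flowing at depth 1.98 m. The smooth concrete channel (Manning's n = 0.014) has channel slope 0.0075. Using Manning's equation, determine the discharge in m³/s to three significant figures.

54.8 m³/s

A = z·y² = 2.4×1.98² = 9.409 m²
P = 2y√(1+z²) = 2×1.98×√(1+2.4²) = 10.30 m
R = A/P = 9.409/10.30 = 0.9138 m
Q = (1/n)·A·R^(2/3)·S^(1/2) = (1/0.014) × 9.409 × 0.9138^(2/3) × 0.0075^(1/2) = 54.81 m³/s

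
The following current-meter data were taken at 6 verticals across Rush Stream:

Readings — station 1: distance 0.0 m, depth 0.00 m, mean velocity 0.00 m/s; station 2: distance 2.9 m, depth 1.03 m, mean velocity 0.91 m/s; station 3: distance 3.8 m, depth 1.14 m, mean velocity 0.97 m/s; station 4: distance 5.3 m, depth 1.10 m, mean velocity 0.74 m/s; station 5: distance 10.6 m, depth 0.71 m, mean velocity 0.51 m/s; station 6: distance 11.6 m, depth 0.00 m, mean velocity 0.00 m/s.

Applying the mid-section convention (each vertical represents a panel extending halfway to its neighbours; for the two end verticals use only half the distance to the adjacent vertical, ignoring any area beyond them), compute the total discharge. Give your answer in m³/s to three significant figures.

w_2 = (3.8 − 0.0)/2 = 1.9 m; q_2 = 0.91 × 1.03 × 1.9 = 1.781 m³/s
w_3 = (5.3 − 2.9)/2 = 1.2 m; q_3 = 0.97 × 1.14 × 1.2 = 1.327 m³/s
w_4 = (10.6 − 3.8)/2 = 3.4 m; q_4 = 0.74 × 1.10 × 3.4 = 2.768 m³/s
w_5 = (11.6 − 5.3)/2 = 3.15 m; q_5 = 0.51 × 0.71 × 3.15 = 1.141 m³/s
Stations 1, 6 contribute zero (depth or velocity is 0).
Q = Σ qᵢ = 7.016 m³/s

7.02 m³/s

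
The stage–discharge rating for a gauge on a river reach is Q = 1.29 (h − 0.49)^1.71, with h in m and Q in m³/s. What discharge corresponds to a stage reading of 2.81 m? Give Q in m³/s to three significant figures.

5.44 m³/s

Q = 1.29 × (2.81 − 0.49)^1.71 = 1.29 × 2.32^1.71 = 5.440 m³/s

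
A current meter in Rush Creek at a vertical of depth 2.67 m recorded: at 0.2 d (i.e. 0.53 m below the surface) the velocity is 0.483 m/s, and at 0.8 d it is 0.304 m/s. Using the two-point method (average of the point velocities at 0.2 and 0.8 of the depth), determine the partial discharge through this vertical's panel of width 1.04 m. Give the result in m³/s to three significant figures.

v̄ = (0.483 + 0.304) / 2 = 0.3935 m/s
q = v̄ × d × w = 0.3935 × 2.67 × 1.04 = 1.093 m³/s

1.09 m³/s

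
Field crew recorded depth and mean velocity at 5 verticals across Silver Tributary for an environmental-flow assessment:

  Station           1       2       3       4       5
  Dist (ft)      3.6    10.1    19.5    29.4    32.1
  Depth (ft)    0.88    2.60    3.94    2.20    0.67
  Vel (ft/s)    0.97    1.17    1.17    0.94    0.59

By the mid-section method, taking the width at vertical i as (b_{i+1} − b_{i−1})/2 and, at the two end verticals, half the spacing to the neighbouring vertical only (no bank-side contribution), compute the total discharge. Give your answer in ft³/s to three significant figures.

w_1 = (10.1 − 3.6)/2 = 3.25 ft; q_1 = 0.97 × 0.88 × 3.25 = 2.774 ft³/s
w_2 = (19.5 − 3.6)/2 = 7.95 ft; q_2 = 1.17 × 2.60 × 7.95 = 24.18 ft³/s
w_3 = (29.4 − 10.1)/2 = 9.65 ft; q_3 = 1.17 × 3.94 × 9.65 = 44.48 ft³/s
w_4 = (32.1 − 19.5)/2 = 6.3 ft; q_4 = 0.94 × 2.20 × 6.3 = 13.03 ft³/s
w_5 = (32.1 − 29.4)/2 = 1.35 ft; q_5 = 0.59 × 0.67 × 1.35 = 0.5337 ft³/s
Q = Σ qᵢ = 85.00 ft³/s

85.0 ft³/s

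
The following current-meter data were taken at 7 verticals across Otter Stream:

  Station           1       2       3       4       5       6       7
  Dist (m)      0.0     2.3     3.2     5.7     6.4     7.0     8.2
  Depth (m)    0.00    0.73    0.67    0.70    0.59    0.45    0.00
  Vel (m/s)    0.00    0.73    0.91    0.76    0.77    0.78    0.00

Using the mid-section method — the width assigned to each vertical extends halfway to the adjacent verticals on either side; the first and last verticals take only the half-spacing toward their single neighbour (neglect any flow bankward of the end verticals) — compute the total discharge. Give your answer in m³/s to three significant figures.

w_2 = (3.2 − 0.0)/2 = 1.6 m; q_2 = 0.73 × 0.73 × 1.6 = 0.8526 m³/s
w_3 = (5.7 − 2.3)/2 = 1.7 m; q_3 = 0.91 × 0.67 × 1.7 = 1.036 m³/s
w_4 = (6.4 − 3.2)/2 = 1.6 m; q_4 = 0.76 × 0.70 × 1.6 = 0.8512 m³/s
w_5 = (7.0 − 5.7)/2 = 0.65 m; q_5 = 0.77 × 0.59 × 0.65 = 0.2953 m³/s
w_6 = (8.2 − 6.4)/2 = 0.9 m; q_6 = 0.78 × 0.45 × 0.9 = 0.3159 m³/s
Stations 1, 7 contribute zero (depth or velocity is 0).
Q = Σ qᵢ = 3.352 m³/s

3.35 m³/s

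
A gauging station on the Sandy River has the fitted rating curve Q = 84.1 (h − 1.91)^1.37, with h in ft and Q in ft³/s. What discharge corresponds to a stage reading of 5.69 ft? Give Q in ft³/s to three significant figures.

Q = 84.1 × (5.69 − 1.91)^1.37 = 84.1 × 3.78^1.37 = 519.9 ft³/s

520 ft³/s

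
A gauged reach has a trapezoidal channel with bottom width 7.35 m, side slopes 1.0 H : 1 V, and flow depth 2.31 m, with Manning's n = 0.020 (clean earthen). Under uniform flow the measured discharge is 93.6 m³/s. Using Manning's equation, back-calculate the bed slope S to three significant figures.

A = (b + z·y)·y = (7.35 + 1.0×2.31)×2.31 = 22.31 m²
P = b + 2y√(1+z²) = 7.35 + 2×2.31×√(1+1.0²) = 13.88 m
R = A/P = 22.31/13.88 = 1.607 m
S = (Q·n / (1·A·R^(2/3)))² = (93.6×0.020 / (1×22.31×1.372))² = 0.003738

0.00374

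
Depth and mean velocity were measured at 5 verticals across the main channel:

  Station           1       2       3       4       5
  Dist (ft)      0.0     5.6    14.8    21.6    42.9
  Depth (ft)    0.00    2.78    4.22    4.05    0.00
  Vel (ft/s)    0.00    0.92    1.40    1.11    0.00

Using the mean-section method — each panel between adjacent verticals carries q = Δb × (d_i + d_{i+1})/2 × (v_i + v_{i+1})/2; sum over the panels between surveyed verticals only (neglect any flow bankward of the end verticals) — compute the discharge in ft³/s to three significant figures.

100 ft³/s

Panel 1-2: Δb = 5.6 ft, d̄ = (0.00+2.78)/2 = 1.39, v̄ = (0.00+0.92)/2 = 0.46 → q = 5.6×1.39×0.46 = 3.581 ft³/s
Panel 2-3: Δb = 9.2 ft, d̄ = (2.78+4.22)/2 = 3.5, v̄ = (0.92+1.40)/2 = 1.16 → q = 9.2×3.5×1.16 = 37.35 ft³/s
Panel 3-4: Δb = 6.8 ft, d̄ = (4.22+4.05)/2 = 4.135, v̄ = (1.40+1.11)/2 = 1.255 → q = 6.8×4.135×1.255 = 35.29 ft³/s
Panel 4-5: Δb = 21.3 ft, d̄ = (4.05+0.00)/2 = 2.025, v̄ = (1.11+0.00)/2 = 0.555 → q = 21.3×2.025×0.555 = 23.94 ft³/s
Q = Σ q = 100.2 ft³/s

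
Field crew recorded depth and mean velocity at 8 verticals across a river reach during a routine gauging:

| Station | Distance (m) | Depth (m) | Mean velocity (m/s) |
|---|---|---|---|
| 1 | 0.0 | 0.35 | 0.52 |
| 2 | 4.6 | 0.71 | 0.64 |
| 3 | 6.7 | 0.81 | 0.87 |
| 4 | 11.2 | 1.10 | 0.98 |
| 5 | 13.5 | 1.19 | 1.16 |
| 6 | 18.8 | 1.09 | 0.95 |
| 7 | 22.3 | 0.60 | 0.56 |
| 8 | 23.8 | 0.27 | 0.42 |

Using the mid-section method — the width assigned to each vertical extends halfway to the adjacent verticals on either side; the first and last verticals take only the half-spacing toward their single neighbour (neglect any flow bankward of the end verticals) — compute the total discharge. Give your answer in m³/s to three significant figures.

18.7 m³/s

w_1 = (4.6 − 0.0)/2 = 2.3 m; q_1 = 0.52 × 0.35 × 2.3 = 0.4186 m³/s
w_2 = (6.7 − 0.0)/2 = 3.35 m; q_2 = 0.64 × 0.71 × 3.35 = 1.522 m³/s
w_3 = (11.2 − 4.6)/2 = 3.3 m; q_3 = 0.87 × 0.81 × 3.3 = 2.326 m³/s
w_4 = (13.5 − 6.7)/2 = 3.4 m; q_4 = 0.98 × 1.10 × 3.4 = 3.665 m³/s
w_5 = (18.8 − 11.2)/2 = 3.8 m; q_5 = 1.16 × 1.19 × 3.8 = 5.246 m³/s
w_6 = (22.3 − 13.5)/2 = 4.4 m; q_6 = 0.95 × 1.09 × 4.4 = 4.556 m³/s
w_7 = (23.8 − 18.8)/2 = 2.5 m; q_7 = 0.56 × 0.60 × 2.5 = 0.8400 m³/s
w_8 = (23.8 − 22.3)/2 = 0.75 m; q_8 = 0.42 × 0.27 × 0.75 = 0.08505 m³/s
Q = Σ qᵢ = 18.66 m³/s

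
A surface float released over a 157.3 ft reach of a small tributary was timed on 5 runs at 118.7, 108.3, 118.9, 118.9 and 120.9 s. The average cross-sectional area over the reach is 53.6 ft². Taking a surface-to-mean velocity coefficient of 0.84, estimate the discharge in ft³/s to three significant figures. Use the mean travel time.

60.5 ft³/s

t̄ = (118.7 + 108.3 + 118.9 + 118.9 + 120.9) / 5 = 117.14 s
v_surface = L / t̄ = 157.3 / 117.14 = 1.343 ft/s
v_mean = 0.84 × 1.343 = 1.128 ft/s
Q = A × v_mean = 53.6 × 1.128 = 60.46 ft³/s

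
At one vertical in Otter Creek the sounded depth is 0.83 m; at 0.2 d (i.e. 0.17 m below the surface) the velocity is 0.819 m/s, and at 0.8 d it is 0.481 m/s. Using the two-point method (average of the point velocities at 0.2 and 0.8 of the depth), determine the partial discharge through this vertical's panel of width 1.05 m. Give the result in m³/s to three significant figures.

0.566 m³/s

v̄ = (0.819 + 0.481) / 2 = 0.6500 m/s
q = v̄ × d × w = 0.6500 × 0.83 × 1.05 = 0.5665 m³/s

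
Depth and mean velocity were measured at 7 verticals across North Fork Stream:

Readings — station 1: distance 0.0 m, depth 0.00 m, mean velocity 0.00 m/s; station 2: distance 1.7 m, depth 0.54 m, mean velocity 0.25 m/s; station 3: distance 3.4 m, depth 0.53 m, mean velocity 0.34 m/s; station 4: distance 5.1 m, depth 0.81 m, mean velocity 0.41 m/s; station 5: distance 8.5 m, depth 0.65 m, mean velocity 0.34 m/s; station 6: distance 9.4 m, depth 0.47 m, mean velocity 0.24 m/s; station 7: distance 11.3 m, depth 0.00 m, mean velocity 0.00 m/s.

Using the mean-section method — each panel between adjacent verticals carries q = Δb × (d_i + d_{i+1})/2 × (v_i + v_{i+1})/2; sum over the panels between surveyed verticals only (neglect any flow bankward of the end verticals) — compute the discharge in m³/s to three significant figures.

Panel 1-2: Δb = 1.7 m, d̄ = (0.00+0.54)/2 = 0.27, v̄ = (0.00+0.25)/2 = 0.125 → q = 1.7×0.27×0.125 = 0.05738 m³/s
Panel 2-3: Δb = 1.7 m, d̄ = (0.54+0.53)/2 = 0.535, v̄ = (0.25+0.34)/2 = 0.295 → q = 1.7×0.535×0.295 = 0.2683 m³/s
Panel 3-4: Δb = 1.7 m, d̄ = (0.53+0.81)/2 = 0.67, v̄ = (0.34+0.41)/2 = 0.375 → q = 1.7×0.67×0.375 = 0.4271 m³/s
Panel 4-5: Δb = 3.4 m, d̄ = (0.81+0.65)/2 = 0.73, v̄ = (0.41+0.34)/2 = 0.375 → q = 3.4×0.73×0.375 = 0.9308 m³/s
Panel 5-6: Δb = 0.9 m, d̄ = (0.65+0.47)/2 = 0.56, v̄ = (0.34+0.24)/2 = 0.29 → q = 0.9×0.56×0.29 = 0.1462 m³/s
Panel 6-7: Δb = 1.9 m, d̄ = (0.47+0.00)/2 = 0.235, v̄ = (0.24+0.00)/2 = 0.12 → q = 1.9×0.235×0.12 = 0.05358 m³/s
Q = Σ q = 1.883 m³/s

1.88 m³/s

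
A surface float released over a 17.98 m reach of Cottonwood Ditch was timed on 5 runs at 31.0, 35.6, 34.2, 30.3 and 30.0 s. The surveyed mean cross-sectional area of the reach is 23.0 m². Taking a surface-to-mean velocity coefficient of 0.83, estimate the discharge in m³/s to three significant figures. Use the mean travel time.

t̄ = (31.0 + 35.6 + 34.2 + 30.3 + 30.0) / 5 = 32.22 s
v_surface = L / t̄ = 17.98 / 32.22 = 0.5580 m/s
v_mean = 0.83 × 0.5580 = 0.4632 m/s
Q = A × v_mean = 23.0 × 0.4632 = 10.65 m³/s

10.7 m³/s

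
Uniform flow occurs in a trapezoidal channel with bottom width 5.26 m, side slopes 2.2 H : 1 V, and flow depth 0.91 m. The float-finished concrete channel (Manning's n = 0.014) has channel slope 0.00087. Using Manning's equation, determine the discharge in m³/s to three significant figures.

10.8 m³/s

A = (b + z·y)·y = (5.26 + 2.2×0.91)×0.91 = 6.608 m²
P = b + 2y√(1+z²) = 5.26 + 2×0.91×√(1+2.2²) = 9.658 m
R = A/P = 6.608/9.658 = 0.6842 m
Q = (1/n)·A·R^(2/3)·S^(1/2) = (1/0.014) × 6.608 × 0.6842^(2/3) × 0.00087^(1/2) = 10.81 m³/s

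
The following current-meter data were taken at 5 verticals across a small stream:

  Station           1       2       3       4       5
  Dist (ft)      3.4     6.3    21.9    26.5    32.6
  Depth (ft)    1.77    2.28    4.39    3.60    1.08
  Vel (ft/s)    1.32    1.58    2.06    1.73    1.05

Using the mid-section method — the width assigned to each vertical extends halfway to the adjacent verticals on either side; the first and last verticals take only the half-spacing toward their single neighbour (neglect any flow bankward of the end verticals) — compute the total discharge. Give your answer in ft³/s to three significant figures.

165 ft³/s

w_1 = (6.3 − 3.4)/2 = 1.45 ft; q_1 = 1.32 × 1.77 × 1.45 = 3.388 ft³/s
w_2 = (21.9 − 3.4)/2 = 9.25 ft; q_2 = 1.58 × 2.28 × 9.25 = 33.32 ft³/s
w_3 = (26.5 − 6.3)/2 = 10.1 ft; q_3 = 2.06 × 4.39 × 10.1 = 91.34 ft³/s
w_4 = (32.6 − 21.9)/2 = 5.35 ft; q_4 = 1.73 × 3.60 × 5.35 = 33.32 ft³/s
w_5 = (32.6 − 26.5)/2 = 3.05 ft; q_5 = 1.05 × 1.08 × 3.05 = 3.459 ft³/s
Q = Σ qᵢ = 164.8 ft³/s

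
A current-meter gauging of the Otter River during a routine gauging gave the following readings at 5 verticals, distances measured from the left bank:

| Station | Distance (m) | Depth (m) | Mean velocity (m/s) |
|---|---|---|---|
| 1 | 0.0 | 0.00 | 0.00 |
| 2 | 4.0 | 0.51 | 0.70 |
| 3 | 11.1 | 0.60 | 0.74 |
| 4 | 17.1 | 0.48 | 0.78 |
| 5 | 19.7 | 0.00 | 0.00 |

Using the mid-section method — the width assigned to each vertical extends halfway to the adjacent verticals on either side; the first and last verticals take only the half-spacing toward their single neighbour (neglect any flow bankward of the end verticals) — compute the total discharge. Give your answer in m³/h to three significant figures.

w_2 = (11.1 − 0.0)/2 = 5.55 m; q_2 = 0.70 × 0.51 × 5.55 = 1.981 m³/s
w_3 = (17.1 − 4.0)/2 = 6.55 m; q_3 = 0.74 × 0.60 × 6.55 = 2.908 m³/s
w_4 = (19.7 − 11.1)/2 = 4.3 m; q_4 = 0.78 × 0.48 × 4.3 = 1.610 m³/s
Stations 1, 5 contribute zero (depth or velocity is 0).
Q = Σ qᵢ = 6.499 m³/s
= 6.499 × 3600 = 23400 m³/h

23400 m³/h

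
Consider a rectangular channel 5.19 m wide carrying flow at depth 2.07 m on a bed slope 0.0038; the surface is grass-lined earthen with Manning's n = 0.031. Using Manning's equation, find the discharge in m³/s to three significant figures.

A = b·y = 5.19 × 2.07 = 10.74 m²
P = b + 2y = 5.19 + 2×2.07 = 9.330 m
R = A/P = 10.74/9.330 = 1.151 m
Q = (1/n)·A·R^(2/3)·S^(1/2) = (1/0.031) × 10.74 × 1.151^(2/3) × 0.0038^(1/2) = 23.47 m³/s

23.5 m³/s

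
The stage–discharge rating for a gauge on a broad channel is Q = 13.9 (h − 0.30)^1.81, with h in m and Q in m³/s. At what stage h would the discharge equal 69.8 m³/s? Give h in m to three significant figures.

2.74 m

h − h₀ = (Q/C)^(1/b) = (69.8/13.9)^(1/1.81) = 2.439 m
h = 0.30 + 2.439 = 2.739 m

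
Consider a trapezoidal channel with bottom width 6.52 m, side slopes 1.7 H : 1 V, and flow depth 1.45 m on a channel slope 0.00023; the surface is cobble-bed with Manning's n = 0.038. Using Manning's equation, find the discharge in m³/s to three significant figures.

A = (b + z·y)·y = (6.52 + 1.7×1.45)×1.45 = 13.03 m²
P = b + 2y√(1+z²) = 6.52 + 2×1.45×√(1+1.7²) = 12.24 m
R = A/P = 13.03/12.24 = 1.064 m
Q = (1/n)·A·R^(2/3)·S^(1/2) = (1/0.038) × 13.03 × 1.064^(2/3) × 0.00023^(1/2) = 5.421 m³/s

5.42 m³/s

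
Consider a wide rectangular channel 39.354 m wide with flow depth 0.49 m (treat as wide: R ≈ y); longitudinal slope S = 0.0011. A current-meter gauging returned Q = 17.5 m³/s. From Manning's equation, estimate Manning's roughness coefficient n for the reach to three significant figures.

0.0227

A = b·y = 39.354 × 0.49 = 19.28 m²
Wide channel: R ≈ y = 0.49 m
n = (1/Q)·A·R^(2/3)·S^(1/2) = (1/17.5) × 19.28 × 0.6215 × 0.03317 = 0.02271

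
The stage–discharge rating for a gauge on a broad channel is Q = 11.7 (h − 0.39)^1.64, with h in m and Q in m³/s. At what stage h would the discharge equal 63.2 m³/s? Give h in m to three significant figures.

h − h₀ = (Q/C)^(1/b) = (63.2/11.7)^(1/1.64) = 2.797 m
h = 0.39 + 2.797 = 3.187 m

3.19 m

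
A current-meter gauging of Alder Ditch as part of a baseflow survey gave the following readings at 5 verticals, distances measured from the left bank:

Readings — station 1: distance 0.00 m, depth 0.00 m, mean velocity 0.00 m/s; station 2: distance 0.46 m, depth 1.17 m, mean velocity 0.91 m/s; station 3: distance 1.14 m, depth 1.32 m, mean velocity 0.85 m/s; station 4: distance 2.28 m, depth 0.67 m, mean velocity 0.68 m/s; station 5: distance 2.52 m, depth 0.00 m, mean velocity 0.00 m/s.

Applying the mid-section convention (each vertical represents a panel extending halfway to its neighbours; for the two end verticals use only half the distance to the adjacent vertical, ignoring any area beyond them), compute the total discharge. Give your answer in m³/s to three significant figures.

1.94 m³/s

w_2 = (1.14 − 0.00)/2 = 0.57 m; q_2 = 0.91 × 1.17 × 0.57 = 0.6069 m³/s
w_3 = (2.28 − 0.46)/2 = 0.91 m; q_3 = 0.85 × 1.32 × 0.91 = 1.021 m³/s
w_4 = (2.52 − 1.14)/2 = 0.69 m; q_4 = 0.68 × 0.67 × 0.69 = 0.3144 m³/s
Stations 1, 5 contribute zero (depth or velocity is 0).
Q = Σ qᵢ = 1.942 m³/s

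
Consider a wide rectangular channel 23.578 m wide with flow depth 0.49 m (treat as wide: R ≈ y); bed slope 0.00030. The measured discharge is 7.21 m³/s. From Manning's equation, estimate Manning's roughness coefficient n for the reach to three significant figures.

A = b·y = 23.578 × 0.49 = 11.55 m²
Wide channel: R ≈ y = 0.49 m
n = (1/Q)·A·R^(2/3)·S^(1/2) = (1/7.21) × 11.55 × 0.6215 × 0.01732 = 0.01725

0.0173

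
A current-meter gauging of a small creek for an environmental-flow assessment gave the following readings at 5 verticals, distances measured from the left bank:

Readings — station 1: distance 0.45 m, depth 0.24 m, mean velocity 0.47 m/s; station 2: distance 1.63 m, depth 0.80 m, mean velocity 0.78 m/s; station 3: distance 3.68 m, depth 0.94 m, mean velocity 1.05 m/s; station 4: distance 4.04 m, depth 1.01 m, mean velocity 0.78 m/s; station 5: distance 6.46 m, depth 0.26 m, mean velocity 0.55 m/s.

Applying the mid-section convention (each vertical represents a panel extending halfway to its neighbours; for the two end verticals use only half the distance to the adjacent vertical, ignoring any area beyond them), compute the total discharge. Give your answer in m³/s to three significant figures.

3.53 m³/s

w_1 = (1.63 − 0.45)/2 = 0.59 m; q_1 = 0.47 × 0.24 × 0.59 = 0.06655 m³/s
w_2 = (3.68 − 0.45)/2 = 1.615 m; q_2 = 0.78 × 0.80 × 1.615 = 1.008 m³/s
w_3 = (4.04 − 1.63)/2 = 1.205 m; q_3 = 1.05 × 0.94 × 1.205 = 1.189 m³/s
w_4 = (6.46 − 3.68)/2 = 1.39 m; q_4 = 0.78 × 1.01 × 1.39 = 1.095 m³/s
w_5 = (6.46 − 4.04)/2 = 1.21 m; q_5 = 0.55 × 0.26 × 1.21 = 0.1730 m³/s
Q = Σ qᵢ = 3.532 m³/s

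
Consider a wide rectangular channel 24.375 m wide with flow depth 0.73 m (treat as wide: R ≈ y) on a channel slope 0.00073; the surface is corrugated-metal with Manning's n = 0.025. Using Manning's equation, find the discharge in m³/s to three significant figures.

15.6 m³/s

A = b·y = 24.375 × 0.73 = 17.79 m²
Wide channel: R ≈ y = 0.73 m
Q = (1/n)·A·R^(2/3)·S^(1/2) = (1/0.025) × 17.79 × 0.7300^(2/3) × 0.00073^(1/2) = 15.59 m³/s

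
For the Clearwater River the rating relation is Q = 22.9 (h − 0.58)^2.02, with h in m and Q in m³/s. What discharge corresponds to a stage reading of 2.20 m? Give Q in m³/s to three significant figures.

Q = 22.9 × (2.20 − 0.58)^2.02 = 22.9 × 1.62^2.02 = 60.68 m³/s

60.7 m³/s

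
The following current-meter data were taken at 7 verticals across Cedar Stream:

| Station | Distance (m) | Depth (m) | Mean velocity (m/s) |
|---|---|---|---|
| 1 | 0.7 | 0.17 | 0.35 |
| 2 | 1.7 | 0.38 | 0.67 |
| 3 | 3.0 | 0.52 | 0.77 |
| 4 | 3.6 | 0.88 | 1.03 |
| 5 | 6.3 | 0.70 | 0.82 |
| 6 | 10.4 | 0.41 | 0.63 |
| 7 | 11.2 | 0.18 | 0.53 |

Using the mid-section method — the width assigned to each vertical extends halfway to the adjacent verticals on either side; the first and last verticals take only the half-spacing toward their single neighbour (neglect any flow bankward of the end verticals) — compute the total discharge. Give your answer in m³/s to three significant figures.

4.82 m³/s

w_1 = (1.7 − 0.7)/2 = 0.5 m; q_1 = 0.35 × 0.17 × 0.5 = 0.02975 m³/s
w_2 = (3.0 − 0.7)/2 = 1.15 m; q_2 = 0.67 × 0.38 × 1.15 = 0.2928 m³/s
w_3 = (3.6 − 1.7)/2 = 0.95 m; q_3 = 0.77 × 0.52 × 0.95 = 0.3804 m³/s
w_4 = (6.3 − 3.0)/2 = 1.65 m; q_4 = 1.03 × 0.88 × 1.65 = 1.496 m³/s
w_5 = (10.4 − 3.6)/2 = 3.4 m; q_5 = 0.82 × 0.70 × 3.4 = 1.952 m³/s
w_6 = (11.2 − 6.3)/2 = 2.45 m; q_6 = 0.63 × 0.41 × 2.45 = 0.6328 m³/s
w_7 = (11.2 − 10.4)/2 = 0.4 m; q_7 = 0.53 × 0.18 × 0.4 = 0.03816 m³/s
Q = Σ qᵢ = 4.821 m³/s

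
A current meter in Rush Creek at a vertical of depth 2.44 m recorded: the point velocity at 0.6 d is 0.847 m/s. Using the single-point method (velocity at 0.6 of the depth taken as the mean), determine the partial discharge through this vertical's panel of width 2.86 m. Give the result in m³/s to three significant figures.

v̄ = v₀.₆ = 0.847 m/s
q = v̄ × d × w = 0.8470 × 2.44 × 2.86 = 5.911 m³/s

5.91 m³/s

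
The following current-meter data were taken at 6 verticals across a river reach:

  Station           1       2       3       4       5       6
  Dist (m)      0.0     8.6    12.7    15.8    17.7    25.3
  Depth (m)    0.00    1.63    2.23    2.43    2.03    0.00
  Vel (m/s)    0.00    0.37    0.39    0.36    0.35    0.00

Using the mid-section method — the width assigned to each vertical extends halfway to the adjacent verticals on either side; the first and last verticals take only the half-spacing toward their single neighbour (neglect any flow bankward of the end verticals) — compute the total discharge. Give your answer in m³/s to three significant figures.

12.5 m³/s

w_2 = (12.7 − 0.0)/2 = 6.35 m; q_2 = 0.37 × 1.63 × 6.35 = 3.830 m³/s
w_3 = (15.8 − 8.6)/2 = 3.6 m; q_3 = 0.39 × 2.23 × 3.6 = 3.131 m³/s
w_4 = (17.7 − 12.7)/2 = 2.5 m; q_4 = 0.36 × 2.43 × 2.5 = 2.187 m³/s
w_5 = (25.3 − 15.8)/2 = 4.75 m; q_5 = 0.35 × 2.03 × 4.75 = 3.375 m³/s
Stations 1, 6 contribute zero (depth or velocity is 0).
Q = Σ qᵢ = 12.52 m³/s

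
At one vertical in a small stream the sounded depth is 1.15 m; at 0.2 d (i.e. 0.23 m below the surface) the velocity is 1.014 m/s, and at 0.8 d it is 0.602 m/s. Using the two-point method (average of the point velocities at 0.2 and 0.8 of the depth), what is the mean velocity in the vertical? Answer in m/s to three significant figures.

0.808 m/s

v̄ = (1.014 + 0.602) / 2 = 0.8080 m/s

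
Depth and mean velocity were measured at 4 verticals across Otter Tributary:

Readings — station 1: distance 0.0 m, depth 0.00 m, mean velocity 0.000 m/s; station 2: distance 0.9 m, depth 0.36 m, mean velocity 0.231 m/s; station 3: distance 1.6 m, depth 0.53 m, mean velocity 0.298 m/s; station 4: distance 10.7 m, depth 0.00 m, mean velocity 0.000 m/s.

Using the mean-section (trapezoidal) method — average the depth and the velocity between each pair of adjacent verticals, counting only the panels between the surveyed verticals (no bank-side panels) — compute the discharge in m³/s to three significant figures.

Panel 1-2: Δb = 0.9 m, d̄ = (0.00+0.36)/2 = 0.18, v̄ = (0.000+0.231)/2 = 0.1155 → q = 0.9×0.18×0.1155 = 0.01871 m³/s
Panel 2-3: Δb = 0.7 m, d̄ = (0.36+0.53)/2 = 0.445, v̄ = (0.231+0.298)/2 = 0.2645 → q = 0.7×0.445×0.2645 = 0.08239 m³/s
Panel 3-4: Δb = 9.1 m, d̄ = (0.53+0.00)/2 = 0.265, v̄ = (0.298+0.000)/2 = 0.149 → q = 9.1×0.265×0.149 = 0.3593 m³/s
Q = Σ q = 0.4604 m³/s

0.460 m³/s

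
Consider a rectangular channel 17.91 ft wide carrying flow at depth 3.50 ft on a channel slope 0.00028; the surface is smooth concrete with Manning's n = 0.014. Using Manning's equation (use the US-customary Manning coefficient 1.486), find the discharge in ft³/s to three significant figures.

A = b·y = 17.91 × 3.50 = 62.69 ft²
P = b + 2y = 17.91 + 2×3.50 = 24.91 ft
R = A/P = 62.69/24.91 = 2.516 ft
Q = (1.486/n)·A·R^(2/3)·S^(1/2) = (1.486/0.014) × 62.69 × 2.516^(2/3) × 0.00028^(1/2) = 206.0 ft³/s

206 ft³/s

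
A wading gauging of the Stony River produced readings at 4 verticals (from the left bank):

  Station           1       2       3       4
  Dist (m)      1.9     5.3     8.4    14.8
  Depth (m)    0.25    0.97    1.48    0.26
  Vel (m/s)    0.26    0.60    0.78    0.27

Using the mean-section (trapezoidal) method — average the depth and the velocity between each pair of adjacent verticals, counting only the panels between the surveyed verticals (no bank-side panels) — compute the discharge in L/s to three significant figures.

6440 L/s

Panel 1-2: Δb = 3.4 m, d̄ = (0.25+0.97)/2 = 0.61, v̄ = (0.26+0.60)/2 = 0.43 → q = 3.4×0.61×0.43 = 0.8918 m³/s
Panel 2-3: Δb = 3.1 m, d̄ = (0.97+1.48)/2 = 1.225, v̄ = (0.60+0.78)/2 = 0.69 → q = 3.1×1.225×0.69 = 2.620 m³/s
Panel 3-4: Δb = 6.4 m, d̄ = (1.48+0.26)/2 = 0.87, v̄ = (0.78+0.27)/2 = 0.525 → q = 6.4×0.87×0.525 = 2.923 m³/s
Q = Σ q = 6.435 m³/s
= 6.435 × 1000 = 6435 L/s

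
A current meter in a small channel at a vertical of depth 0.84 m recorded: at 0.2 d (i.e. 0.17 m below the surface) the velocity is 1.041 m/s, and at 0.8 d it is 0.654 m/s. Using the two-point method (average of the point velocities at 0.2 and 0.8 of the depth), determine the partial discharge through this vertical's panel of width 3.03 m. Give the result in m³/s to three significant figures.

2.16 m³/s

v̄ = (1.041 + 0.654) / 2 = 0.8475 m/s
q = v̄ × d × w = 0.8475 × 0.84 × 3.03 = 2.157 m³/s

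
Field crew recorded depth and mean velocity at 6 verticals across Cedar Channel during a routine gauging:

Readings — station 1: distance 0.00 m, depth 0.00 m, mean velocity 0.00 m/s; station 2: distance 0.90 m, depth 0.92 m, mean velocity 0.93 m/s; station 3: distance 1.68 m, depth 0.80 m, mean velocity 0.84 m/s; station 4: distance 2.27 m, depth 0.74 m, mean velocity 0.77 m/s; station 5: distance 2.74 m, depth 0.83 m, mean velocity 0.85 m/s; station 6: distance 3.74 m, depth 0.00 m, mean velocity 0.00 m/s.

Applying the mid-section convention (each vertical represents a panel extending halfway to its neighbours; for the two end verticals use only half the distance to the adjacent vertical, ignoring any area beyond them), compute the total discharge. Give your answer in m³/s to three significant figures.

w_2 = (1.68 − 0.00)/2 = 0.84 m; q_2 = 0.93 × 0.92 × 0.84 = 0.7187 m³/s
w_3 = (2.27 − 0.90)/2 = 0.685 m; q_3 = 0.84 × 0.80 × 0.685 = 0.4603 m³/s
w_4 = (2.74 − 1.68)/2 = 0.53 m; q_4 = 0.77 × 0.74 × 0.53 = 0.3020 m³/s
w_5 = (3.74 − 2.27)/2 = 0.735 m; q_5 = 0.85 × 0.83 × 0.735 = 0.5185 m³/s
Stations 1, 6 contribute zero (depth or velocity is 0).
Q = Σ qᵢ = 2.000 m³/s

2.00 m³/s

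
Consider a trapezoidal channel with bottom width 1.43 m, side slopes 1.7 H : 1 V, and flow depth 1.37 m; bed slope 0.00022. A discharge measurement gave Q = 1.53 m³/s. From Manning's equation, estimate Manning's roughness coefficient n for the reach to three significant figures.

A = (b + z·y)·y = (1.43 + 1.7×1.37)×1.37 = 5.150 m²
P = b + 2y√(1+z²) = 1.43 + 2×1.37×√(1+1.7²) = 6.834 m
R = A/P = 5.150/6.834 = 0.7535 m
n = (1/Q)·A·R^(2/3)·S^(1/2) = (1/1.53) × 5.150 × 0.8281 × 0.01483 = 0.04134

0.0413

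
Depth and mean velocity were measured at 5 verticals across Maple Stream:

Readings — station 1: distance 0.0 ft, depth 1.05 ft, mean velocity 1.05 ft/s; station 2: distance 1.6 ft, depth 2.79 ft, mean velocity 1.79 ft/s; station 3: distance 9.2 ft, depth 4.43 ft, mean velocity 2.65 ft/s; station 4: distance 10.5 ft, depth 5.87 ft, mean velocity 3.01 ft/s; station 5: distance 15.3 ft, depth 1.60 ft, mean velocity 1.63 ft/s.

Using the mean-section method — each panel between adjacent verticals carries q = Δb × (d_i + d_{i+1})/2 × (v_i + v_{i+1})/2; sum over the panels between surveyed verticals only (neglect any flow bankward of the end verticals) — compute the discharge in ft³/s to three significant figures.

Panel 1-2: Δb = 1.6 ft, d̄ = (1.05+2.79)/2 = 1.92, v̄ = (1.05+1.79)/2 = 1.42 → q = 1.6×1.92×1.42 = 4.362 ft³/s
Panel 2-3: Δb = 7.6 ft, d̄ = (2.79+4.43)/2 = 3.61, v̄ = (1.79+2.65)/2 = 2.22 → q = 7.6×3.61×2.22 = 60.91 ft³/s
Panel 3-4: Δb = 1.3 ft, d̄ = (4.43+5.87)/2 = 5.15, v̄ = (2.65+3.01)/2 = 2.83 → q = 1.3×5.15×2.83 = 18.95 ft³/s
Panel 4-5: Δb = 4.8 ft, d̄ = (5.87+1.60)/2 = 3.735, v̄ = (3.01+1.63)/2 = 2.32 → q = 4.8×3.735×2.32 = 41.59 ft³/s
Q = Σ q = 125.8 ft³/s

126 ft³/s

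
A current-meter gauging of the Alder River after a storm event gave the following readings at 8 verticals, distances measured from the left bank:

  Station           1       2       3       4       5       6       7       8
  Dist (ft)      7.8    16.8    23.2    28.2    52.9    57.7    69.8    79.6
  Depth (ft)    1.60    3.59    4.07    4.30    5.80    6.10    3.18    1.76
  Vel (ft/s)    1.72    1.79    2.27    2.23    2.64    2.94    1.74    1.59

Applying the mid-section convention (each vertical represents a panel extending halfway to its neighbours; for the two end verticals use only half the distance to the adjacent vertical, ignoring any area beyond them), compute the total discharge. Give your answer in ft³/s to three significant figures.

709 ft³/s

w_1 = (16.8 − 7.8)/2 = 4.5 ft; q_1 = 1.72 × 1.60 × 4.5 = 12.38 ft³/s
w_2 = (23.2 − 7.8)/2 = 7.7 ft; q_2 = 1.79 × 3.59 × 7.7 = 49.48 ft³/s
w_3 = (28.2 − 16.8)/2 = 5.7 ft; q_3 = 2.27 × 4.07 × 5.7 = 52.66 ft³/s
w_4 = (52.9 − 23.2)/2 = 14.85 ft; q_4 = 2.23 × 4.30 × 14.85 = 142.4 ft³/s
w_5 = (57.7 − 28.2)/2 = 14.75 ft; q_5 = 2.64 × 5.80 × 14.75 = 225.9 ft³/s
w_6 = (69.8 − 52.9)/2 = 8.45 ft; q_6 = 2.94 × 6.10 × 8.45 = 151.5 ft³/s
w_7 = (79.6 − 57.7)/2 = 10.95 ft; q_7 = 1.74 × 3.18 × 10.95 = 60.59 ft³/s
w_8 = (79.6 − 69.8)/2 = 4.9 ft; q_8 = 1.59 × 1.76 × 4.9 = 13.71 ft³/s
Q = Σ qᵢ = 708.6 ft³/s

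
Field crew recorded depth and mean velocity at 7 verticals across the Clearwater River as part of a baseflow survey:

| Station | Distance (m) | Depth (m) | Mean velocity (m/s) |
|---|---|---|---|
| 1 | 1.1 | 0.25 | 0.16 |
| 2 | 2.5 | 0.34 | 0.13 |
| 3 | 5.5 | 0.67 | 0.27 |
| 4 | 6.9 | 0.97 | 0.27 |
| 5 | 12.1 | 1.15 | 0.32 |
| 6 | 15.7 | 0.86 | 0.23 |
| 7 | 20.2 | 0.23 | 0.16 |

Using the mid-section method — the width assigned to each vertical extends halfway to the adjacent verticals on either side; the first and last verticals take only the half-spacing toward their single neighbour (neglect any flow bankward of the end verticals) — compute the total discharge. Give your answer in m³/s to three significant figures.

w_1 = (2.5 − 1.1)/2 = 0.7 m; q_1 = 0.16 × 0.25 × 0.7 = 0.02800 m³/s
w_2 = (5.5 − 1.1)/2 = 2.2 m; q_2 = 0.13 × 0.34 × 2.2 = 0.09724 m³/s
w_3 = (6.9 − 2.5)/2 = 2.2 m; q_3 = 0.27 × 0.67 × 2.2 = 0.3980 m³/s
w_4 = (12.1 − 5.5)/2 = 3.3 m; q_4 = 0.27 × 0.97 × 3.3 = 0.8643 m³/s
w_5 = (15.7 − 6.9)/2 = 4.4 m; q_5 = 0.32 × 1.15 × 4.4 = 1.619 m³/s
w_6 = (20.2 − 12.1)/2 = 4.05 m; q_6 = 0.23 × 0.86 × 4.05 = 0.8011 m³/s
w_7 = (20.2 − 15.7)/2 = 2.25 m; q_7 = 0.16 × 0.23 × 2.25 = 0.08280 m³/s
Q = Σ qᵢ = 3.891 m³/s

3.89 m³/s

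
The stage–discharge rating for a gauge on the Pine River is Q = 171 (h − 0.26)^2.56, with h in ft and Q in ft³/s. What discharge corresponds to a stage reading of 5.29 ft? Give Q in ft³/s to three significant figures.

10700 ft³/s

Q = 171 × (5.29 − 0.26)^2.56 = 171 × 5.03^2.56 = 10690 ft³/s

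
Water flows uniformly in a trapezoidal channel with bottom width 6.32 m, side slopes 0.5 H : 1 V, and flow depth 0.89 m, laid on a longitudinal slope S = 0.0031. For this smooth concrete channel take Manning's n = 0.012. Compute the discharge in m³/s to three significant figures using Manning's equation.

22.5 m³/s

A = (b + z·y)·y = (6.32 + 0.5×0.89)×0.89 = 6.021 m²
P = b + 2y√(1+z²) = 6.32 + 2×0.89×√(1+0.5²) = 8.310 m
R = A/P = 6.021/8.310 = 0.7245 m
Q = (1/n)·A·R^(2/3)·S^(1/2) = (1/0.012) × 6.021 × 0.7245^(2/3) × 0.0031^(1/2) = 22.54 m³/s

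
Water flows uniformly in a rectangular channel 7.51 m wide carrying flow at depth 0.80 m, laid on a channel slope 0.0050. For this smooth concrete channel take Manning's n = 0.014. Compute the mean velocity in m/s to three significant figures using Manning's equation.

A = b·y = 7.51 × 0.80 = 6.008 m²
P = b + 2y = 7.51 + 2×0.80 = 9.110 m
R = A/P = 6.008/9.110 = 0.6595 m
Q = (1/n)·A·R^(2/3)·S^(1/2) = (1/0.014) × 6.008 × 0.6595^(2/3) × 0.0050^(1/2) = 22.99 m³/s
V = Q/A = 22.99/6.008 = 3.827 m/s

3.83 m/s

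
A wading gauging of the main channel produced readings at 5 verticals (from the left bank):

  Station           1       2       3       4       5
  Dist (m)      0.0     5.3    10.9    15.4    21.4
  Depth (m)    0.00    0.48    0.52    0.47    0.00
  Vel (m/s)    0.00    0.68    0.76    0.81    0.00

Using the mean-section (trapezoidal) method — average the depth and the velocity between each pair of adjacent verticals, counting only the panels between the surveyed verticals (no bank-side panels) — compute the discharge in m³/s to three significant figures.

4.77 m³/s

Panel 1-2: Δb = 5.3 m, d̄ = (0.00+0.48)/2 = 0.24, v̄ = (0.00+0.68)/2 = 0.34 → q = 5.3×0.24×0.34 = 0.4325 m³/s
Panel 2-3: Δb = 5.6 m, d̄ = (0.48+0.52)/2 = 0.5, v̄ = (0.68+0.76)/2 = 0.72 → q = 5.6×0.5×0.72 = 2.016 m³/s
Panel 3-4: Δb = 4.5 m, d̄ = (0.52+0.47)/2 = 0.495, v̄ = (0.76+0.81)/2 = 0.785 → q = 4.5×0.495×0.785 = 1.749 m³/s
Panel 4-5: Δb = 6 m, d̄ = (0.47+0.00)/2 = 0.235, v̄ = (0.81+0.00)/2 = 0.405 → q = 6×0.235×0.405 = 0.5711 m³/s
Q = Σ q = 4.768 m³/s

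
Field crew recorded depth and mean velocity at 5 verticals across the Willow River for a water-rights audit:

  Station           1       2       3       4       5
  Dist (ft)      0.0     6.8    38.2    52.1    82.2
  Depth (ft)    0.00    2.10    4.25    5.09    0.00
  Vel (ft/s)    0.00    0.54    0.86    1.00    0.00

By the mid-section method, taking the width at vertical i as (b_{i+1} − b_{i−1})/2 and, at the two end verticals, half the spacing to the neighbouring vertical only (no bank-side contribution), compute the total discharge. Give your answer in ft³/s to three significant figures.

216 ft³/s

w_2 = (38.2 − 0.0)/2 = 19.1 ft; q_2 = 0.54 × 2.10 × 19.1 = 21.66 ft³/s
w_3 = (52.1 − 6.8)/2 = 22.65 ft; q_3 = 0.86 × 4.25 × 22.65 = 82.79 ft³/s
w_4 = (82.2 − 38.2)/2 = 22 ft; q_4 = 1.00 × 5.09 × 22 = 112.0 ft³/s
Stations 1, 5 contribute zero (depth or velocity is 0).
Q = Σ qᵢ = 216.4 ft³/s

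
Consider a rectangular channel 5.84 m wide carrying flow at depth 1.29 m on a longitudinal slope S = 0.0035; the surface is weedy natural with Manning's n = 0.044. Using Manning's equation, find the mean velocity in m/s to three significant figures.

1.25 m/s

A = b·y = 5.84 × 1.29 = 7.534 m²
P = b + 2y = 5.84 + 2×1.29 = 8.420 m
R = A/P = 7.534/8.420 = 0.8947 m
Q = (1/n)·A·R^(2/3)·S^(1/2) = (1/0.044) × 7.534 × 0.8947^(2/3) × 0.0035^(1/2) = 9.405 m³/s
V = Q/A = 9.405/7.534 = 1.248 m/s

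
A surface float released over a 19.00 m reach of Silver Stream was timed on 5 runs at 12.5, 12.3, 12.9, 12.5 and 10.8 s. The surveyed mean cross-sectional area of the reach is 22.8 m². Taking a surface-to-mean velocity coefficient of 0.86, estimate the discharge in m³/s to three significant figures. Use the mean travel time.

t̄ = (12.5 + 12.3 + 12.9 + 12.5 + 10.8) / 5 = 12.2 s
v_surface = L / t̄ = 19.00 / 12.2 = 1.557 m/s
v_mean = 0.86 × 1.557 = 1.339 m/s
Q = A × v_mean = 22.8 × 1.339 = 30.54 m³/s

30.5 m³/s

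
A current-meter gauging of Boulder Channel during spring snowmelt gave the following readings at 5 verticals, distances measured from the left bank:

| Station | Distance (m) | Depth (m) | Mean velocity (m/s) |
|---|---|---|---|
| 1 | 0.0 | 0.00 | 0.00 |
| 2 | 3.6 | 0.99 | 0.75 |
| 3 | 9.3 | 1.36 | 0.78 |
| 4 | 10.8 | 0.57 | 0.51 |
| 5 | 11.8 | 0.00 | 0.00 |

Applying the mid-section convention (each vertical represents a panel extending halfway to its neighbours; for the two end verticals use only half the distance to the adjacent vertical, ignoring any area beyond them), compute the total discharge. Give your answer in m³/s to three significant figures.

7.63 m³/s

w_2 = (9.3 − 0.0)/2 = 4.65 m; q_2 = 0.75 × 0.99 × 4.65 = 3.453 m³/s
w_3 = (10.8 − 3.6)/2 = 3.6 m; q_3 = 0.78 × 1.36 × 3.6 = 3.819 m³/s
w_4 = (11.8 − 9.3)/2 = 1.25 m; q_4 = 0.51 × 0.57 × 1.25 = 0.3634 m³/s
Stations 1, 5 contribute zero (depth or velocity is 0).
Q = Σ qᵢ = 7.635 m³/s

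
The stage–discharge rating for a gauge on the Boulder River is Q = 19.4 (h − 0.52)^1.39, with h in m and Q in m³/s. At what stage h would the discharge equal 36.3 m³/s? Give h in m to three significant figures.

2.09 m

h − h₀ = (Q/C)^(1/b) = (36.3/19.4)^(1/1.39) = 1.569 m
h = 0.52 + 1.569 = 2.089 m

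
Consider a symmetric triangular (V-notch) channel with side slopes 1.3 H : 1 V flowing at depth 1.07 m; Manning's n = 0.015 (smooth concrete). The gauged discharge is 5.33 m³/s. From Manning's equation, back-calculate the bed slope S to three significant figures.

A = z·y² = 1.3×1.07² = 1.488 m²
P = 2y√(1+z²) = 2×1.07×√(1+1.3²) = 3.510 m
R = A/P = 1.488/3.510 = 0.4241 m
S = (Q·n / (1·A·R^(2/3)))² = (5.33×0.015 / (1×1.488×0.5644))² = 0.009057

0.00906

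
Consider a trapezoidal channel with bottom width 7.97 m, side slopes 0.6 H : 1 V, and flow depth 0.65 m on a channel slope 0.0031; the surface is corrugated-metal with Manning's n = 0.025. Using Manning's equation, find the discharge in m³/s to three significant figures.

8.35 m³/s

A = (b + z·y)·y = (7.97 + 0.6×0.65)×0.65 = 5.434 m²
P = b + 2y√(1+z²) = 7.97 + 2×0.65×√(1+0.6²) = 9.486 m
R = A/P = 5.434/9.486 = 0.5728 m
Q = (1/n)·A·R^(2/3)·S^(1/2) = (1/0.025) × 5.434 × 0.5728^(2/3) × 0.0031^(1/2) = 8.347 m³/s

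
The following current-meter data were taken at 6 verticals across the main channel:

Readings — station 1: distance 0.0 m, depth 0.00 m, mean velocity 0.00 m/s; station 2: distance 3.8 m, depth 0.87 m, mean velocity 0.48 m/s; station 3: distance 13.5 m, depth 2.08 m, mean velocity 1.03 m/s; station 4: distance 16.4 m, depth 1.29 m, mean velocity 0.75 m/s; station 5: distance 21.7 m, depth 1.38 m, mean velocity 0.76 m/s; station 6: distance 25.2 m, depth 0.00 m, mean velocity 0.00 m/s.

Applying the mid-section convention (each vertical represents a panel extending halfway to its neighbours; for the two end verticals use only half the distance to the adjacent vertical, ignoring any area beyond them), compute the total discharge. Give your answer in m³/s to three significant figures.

24.9 m³/s

w_2 = (13.5 − 0.0)/2 = 6.75 m; q_2 = 0.48 × 0.87 × 6.75 = 2.819 m³/s
w_3 = (16.4 − 3.8)/2 = 6.3 m; q_3 = 1.03 × 2.08 × 6.3 = 13.50 m³/s
w_4 = (21.7 − 13.5)/2 = 4.1 m; q_4 = 0.75 × 1.29 × 4.1 = 3.967 m³/s
w_5 = (25.2 − 16.4)/2 = 4.4 m; q_5 = 0.76 × 1.38 × 4.4 = 4.615 m³/s
Stations 1, 6 contribute zero (depth or velocity is 0).
Q = Σ qᵢ = 24.90 m³/s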